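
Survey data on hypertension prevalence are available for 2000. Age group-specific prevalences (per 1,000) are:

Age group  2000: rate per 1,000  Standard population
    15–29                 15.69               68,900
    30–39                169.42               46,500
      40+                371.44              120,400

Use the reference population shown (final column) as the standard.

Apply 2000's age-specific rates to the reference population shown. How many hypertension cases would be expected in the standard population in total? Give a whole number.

53680

Expected hypertension cases = Σ (standard pop × age-specific rate ÷ 1,000)
= 68,900×15.69/1,000 + 46,500×169.42/1,000 + 120,400×371.44/1,000
= 1081.04 + 7878.03 + 44721.38 = 53680.45.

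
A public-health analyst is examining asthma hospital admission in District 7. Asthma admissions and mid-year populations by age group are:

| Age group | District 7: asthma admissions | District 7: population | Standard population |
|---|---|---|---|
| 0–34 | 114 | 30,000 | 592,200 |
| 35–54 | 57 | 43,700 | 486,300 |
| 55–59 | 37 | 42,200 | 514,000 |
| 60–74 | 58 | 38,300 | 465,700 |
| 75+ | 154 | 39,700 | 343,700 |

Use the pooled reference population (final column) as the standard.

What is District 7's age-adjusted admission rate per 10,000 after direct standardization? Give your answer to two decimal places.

Age-specific rates per 10,000 for District 7: 38.00, 13.04, 8.77, 15.14, 38.79.
Standard total = 2,401,900; weights = 0.2466, 0.2025, 0.2140, 0.1939, 0.1431.
Standardized rate: 0.2466×38.00 + 0.2025×13.04 + 0.2140×8.77 + 0.1939×15.14 + 0.1431×38.79 = 22.3732 per 10,000.

22.37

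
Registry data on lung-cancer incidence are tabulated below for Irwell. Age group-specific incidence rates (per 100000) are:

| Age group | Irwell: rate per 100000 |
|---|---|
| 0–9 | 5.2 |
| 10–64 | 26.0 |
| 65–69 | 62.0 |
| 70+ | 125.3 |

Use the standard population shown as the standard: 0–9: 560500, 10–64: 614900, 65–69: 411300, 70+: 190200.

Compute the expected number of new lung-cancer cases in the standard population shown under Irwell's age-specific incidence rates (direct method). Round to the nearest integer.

Expected new lung-cancer cases = Σ (standard pop × age-specific rate ÷ 100000)
= 560500×5.2/100000 + 614900×26.0/100000 + 411300×62.0/100000 + 190200×125.3/100000
= 29.15 + 159.87 + 255.01 + 238.32 = 682.35.

682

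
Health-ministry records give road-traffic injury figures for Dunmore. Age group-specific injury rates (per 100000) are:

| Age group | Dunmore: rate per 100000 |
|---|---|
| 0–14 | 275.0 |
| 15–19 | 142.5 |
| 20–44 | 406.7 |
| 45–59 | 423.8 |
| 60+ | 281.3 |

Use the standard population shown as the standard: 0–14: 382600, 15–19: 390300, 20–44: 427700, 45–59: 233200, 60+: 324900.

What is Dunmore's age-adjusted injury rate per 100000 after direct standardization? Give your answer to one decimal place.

Standard total = 1758700; weights = 0.2175, 0.2219, 0.2432, 0.1326, 0.1847.
Standardized rate: 0.2175×275.0 + 0.2219×142.5 + 0.2432×406.7 + 0.1326×423.8 + 0.1847×281.3 = 298.5176 per 100000.

298.5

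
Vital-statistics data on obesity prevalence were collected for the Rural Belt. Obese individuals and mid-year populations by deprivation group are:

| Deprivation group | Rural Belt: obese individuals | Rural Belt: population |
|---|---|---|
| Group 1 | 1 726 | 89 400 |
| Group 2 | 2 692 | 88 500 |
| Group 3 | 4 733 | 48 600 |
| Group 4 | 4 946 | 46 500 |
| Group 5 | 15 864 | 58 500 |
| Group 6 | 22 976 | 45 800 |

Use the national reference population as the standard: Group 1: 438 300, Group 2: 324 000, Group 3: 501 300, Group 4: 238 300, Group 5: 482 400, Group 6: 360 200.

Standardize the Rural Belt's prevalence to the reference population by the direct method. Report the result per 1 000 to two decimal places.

Deprivation-specific rates per 1 000 for the Rural Belt: 19.306, 30.418, 97.387, 106.366, 271.179, 501.659.
Standard total = 2 344 500; weights = 0.1869, 0.1382, 0.2138, 0.1016, 0.2058, 0.1536.
Standardized rate: 0.1869×19.306 + 0.1382×30.418 + 0.2138×97.387 + 0.1016×106.366 + 0.2058×271.179 + 0.1536×501.659 = 172.3178 per 1 000.

172.32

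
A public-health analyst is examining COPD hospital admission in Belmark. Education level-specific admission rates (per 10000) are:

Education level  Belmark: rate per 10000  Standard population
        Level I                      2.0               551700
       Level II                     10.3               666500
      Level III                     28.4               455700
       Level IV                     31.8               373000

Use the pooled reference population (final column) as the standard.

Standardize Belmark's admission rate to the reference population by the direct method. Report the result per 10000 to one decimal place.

Standard total = 2046900; weights = 0.2695, 0.3256, 0.2226, 0.1822.
Standardized rate: 0.2695×2.0 + 0.3256×10.3 + 0.2226×28.4 + 0.1822×31.8 = 16.0104 per 10000.

16.0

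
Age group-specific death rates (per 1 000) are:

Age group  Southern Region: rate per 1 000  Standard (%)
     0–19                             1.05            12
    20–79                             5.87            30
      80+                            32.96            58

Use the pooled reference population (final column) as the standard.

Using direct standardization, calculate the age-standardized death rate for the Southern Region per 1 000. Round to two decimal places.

21.00

Standard weights: 0.12, 0.30, 0.58.
Standardized rate: 0.1200×1.05 + 0.3000×5.87 + 0.5800×32.96 = 21.0038 per 1 000.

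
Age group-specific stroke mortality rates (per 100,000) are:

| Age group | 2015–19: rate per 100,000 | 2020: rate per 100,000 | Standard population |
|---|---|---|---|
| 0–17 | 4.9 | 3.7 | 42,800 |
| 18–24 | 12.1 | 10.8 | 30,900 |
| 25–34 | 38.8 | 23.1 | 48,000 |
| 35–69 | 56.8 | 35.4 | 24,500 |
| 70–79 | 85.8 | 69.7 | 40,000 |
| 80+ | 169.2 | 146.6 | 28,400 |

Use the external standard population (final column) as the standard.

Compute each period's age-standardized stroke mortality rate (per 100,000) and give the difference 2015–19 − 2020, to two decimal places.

Standard total = 214,600; weights = 0.1994, 0.1440, 0.2237, 0.1142, 0.1864, 0.1323.
2015–19: 0.1994×4.9 + 0.1440×12.1 + 0.2237×38.8 + 0.1142×56.8 + 0.1864×85.8 + 0.1323×169.2 = 56.2670 per 100,000.
2020: 0.1994×3.7 + 0.1440×10.8 + 0.2237×23.1 + 0.1142×35.4 + 0.1864×69.7 + 0.1323×146.6 = 43.8938 per 100,000.
Difference = 56.2670 − 43.8938 = 12.3731.

12.37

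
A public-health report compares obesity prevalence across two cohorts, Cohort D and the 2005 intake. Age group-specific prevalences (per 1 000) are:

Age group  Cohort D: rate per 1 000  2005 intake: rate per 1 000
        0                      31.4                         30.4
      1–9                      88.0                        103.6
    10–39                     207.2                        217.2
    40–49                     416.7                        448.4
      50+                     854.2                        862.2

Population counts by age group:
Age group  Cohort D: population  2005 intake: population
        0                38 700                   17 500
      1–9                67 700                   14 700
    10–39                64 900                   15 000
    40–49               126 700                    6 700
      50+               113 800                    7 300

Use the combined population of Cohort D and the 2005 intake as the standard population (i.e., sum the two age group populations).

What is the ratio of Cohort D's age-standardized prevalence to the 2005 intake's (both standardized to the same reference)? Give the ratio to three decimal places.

0.962

Combined standard total = 473 000; weights = 0.1188, 0.1742, 0.1689, 0.2820, 0.2560.
Cohort D: 0.1188×31.4 + 0.1742×88.0 + 0.1689×207.2 + 0.2820×416.7 + 0.2560×854.2 = 390.2803 per 1 000.
The 2005 intake: 0.1188×30.4 + 0.1742×103.6 + 0.1689×217.2 + 0.2820×448.4 + 0.2560×862.2 = 405.5568 per 1 000.
Ratio = 390.2803 ÷ 405.5568 = 0.96233.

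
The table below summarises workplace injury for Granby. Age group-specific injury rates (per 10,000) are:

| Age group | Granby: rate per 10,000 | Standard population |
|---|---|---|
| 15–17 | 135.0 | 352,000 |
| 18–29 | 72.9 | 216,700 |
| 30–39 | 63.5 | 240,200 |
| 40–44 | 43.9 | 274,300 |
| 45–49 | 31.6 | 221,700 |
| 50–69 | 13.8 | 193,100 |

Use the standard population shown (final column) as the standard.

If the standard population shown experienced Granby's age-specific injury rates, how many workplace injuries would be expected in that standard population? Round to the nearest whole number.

Expected workplace injuries = Σ (standard pop × age-specific rate ÷ 10,000)
= 352,000×135.0/10,000 + 216,700×72.9/10,000 + 240,200×63.5/10,000 + 274,300×43.9/10,000 + 221,700×31.6/10,000 + 193,100×13.8/10,000
= 4752.00 + 1579.74 + 1525.27 + 1204.18 + 700.57 + 266.48 = 10028.24.

10028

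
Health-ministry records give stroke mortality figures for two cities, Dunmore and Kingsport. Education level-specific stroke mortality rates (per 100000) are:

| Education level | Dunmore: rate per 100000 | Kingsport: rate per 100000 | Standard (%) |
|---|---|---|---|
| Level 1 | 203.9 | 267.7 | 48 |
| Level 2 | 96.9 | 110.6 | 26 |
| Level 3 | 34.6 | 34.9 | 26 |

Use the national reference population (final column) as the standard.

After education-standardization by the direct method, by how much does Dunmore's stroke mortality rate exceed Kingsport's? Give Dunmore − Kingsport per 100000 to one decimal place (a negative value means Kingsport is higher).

Standard weights: 0.48, 0.26, 0.26.
Dunmore: 0.4800×203.9 + 0.2600×96.9 + 0.2600×34.6 = 132.0620 per 100000.
Kingsport: 0.4800×267.7 + 0.2600×110.6 + 0.2600×34.9 = 166.3260 per 100000.
Difference = 132.0620 − 166.3260 = -34.2640.

-34.3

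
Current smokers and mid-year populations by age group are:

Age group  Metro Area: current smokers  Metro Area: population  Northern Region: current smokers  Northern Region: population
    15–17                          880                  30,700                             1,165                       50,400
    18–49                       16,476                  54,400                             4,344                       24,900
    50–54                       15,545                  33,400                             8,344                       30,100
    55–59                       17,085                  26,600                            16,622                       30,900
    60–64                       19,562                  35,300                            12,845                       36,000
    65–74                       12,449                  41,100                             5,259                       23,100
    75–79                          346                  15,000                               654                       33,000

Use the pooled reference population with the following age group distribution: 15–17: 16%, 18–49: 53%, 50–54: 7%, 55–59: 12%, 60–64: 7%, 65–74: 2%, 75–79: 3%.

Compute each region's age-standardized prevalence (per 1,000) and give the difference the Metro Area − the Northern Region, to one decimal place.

Age-specific rates per 1,000 for the Metro Area: 28.664, 302.868, 465.419, 642.293, 554.164, 302.895, 23.067.
For the Northern Region: 23.115, 174.458, 277.209, 537.929, 356.806, 227.662, 19.818.
Standard weights: 0.16, 0.53, 0.07, 0.12, 0.07, 0.02, 0.03.
The Metro Area: 0.1600×28.664 + 0.5300×302.868 + 0.0700×465.419 + 0.1200×642.293 + 0.0700×554.164 + 0.0200×302.895 + 0.0300×23.067 = 320.3021 per 1,000.
The Northern Region: 0.1600×23.115 + 0.5300×174.458 + 0.0700×277.209 + 0.1200×537.929 + 0.0700×356.806 + 0.0200×227.662 + 0.0300×19.818 = 210.2414 per 1,000.
Difference = 320.3021 − 210.2414 = 110.0608.

110.1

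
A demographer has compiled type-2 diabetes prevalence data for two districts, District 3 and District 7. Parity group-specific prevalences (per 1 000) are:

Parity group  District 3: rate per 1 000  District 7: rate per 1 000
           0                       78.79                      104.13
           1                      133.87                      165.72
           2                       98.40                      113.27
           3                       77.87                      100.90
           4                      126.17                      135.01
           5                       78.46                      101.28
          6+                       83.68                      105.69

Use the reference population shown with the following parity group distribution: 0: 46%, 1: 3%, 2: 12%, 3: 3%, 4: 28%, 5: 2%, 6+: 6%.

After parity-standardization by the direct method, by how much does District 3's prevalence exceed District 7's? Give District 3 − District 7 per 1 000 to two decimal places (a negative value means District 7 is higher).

Standard weights: 0.46, 0.03, 0.12, 0.03, 0.28, 0.02, 0.06.
District 3: 0.4600×78.79 + 0.0300×133.87 + 0.1200×98.40 + 0.0300×77.87 + 0.2800×126.17 + 0.0200×78.46 + 0.0600×83.68 = 96.3212 per 1 000.
District 7: 0.4600×104.13 + 0.0300×165.72 + 0.1200×113.27 + 0.0300×100.90 + 0.2800×135.01 + 0.0200×101.28 + 0.0600×105.69 = 115.6606 per 1 000.
Difference = 96.3212 − 115.6606 = -19.3394.

-19.34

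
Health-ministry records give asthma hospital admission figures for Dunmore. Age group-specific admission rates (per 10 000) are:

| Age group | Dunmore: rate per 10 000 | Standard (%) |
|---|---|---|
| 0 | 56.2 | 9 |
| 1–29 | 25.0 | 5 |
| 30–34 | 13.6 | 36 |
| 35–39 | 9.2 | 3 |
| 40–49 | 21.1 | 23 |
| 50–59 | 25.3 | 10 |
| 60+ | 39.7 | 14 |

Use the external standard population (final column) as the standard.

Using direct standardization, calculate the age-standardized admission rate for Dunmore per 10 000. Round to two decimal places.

Standard weights: 0.09, 0.05, 0.36, 0.03, 0.23, 0.10, 0.14.
Standardized rate: 0.0900×56.2 + 0.0500×25.0 + 0.3600×13.6 + 0.0300×9.2 + 0.2300×21.1 + 0.1000×25.3 + 0.1400×39.7 = 24.4210 per 10 000.

24.42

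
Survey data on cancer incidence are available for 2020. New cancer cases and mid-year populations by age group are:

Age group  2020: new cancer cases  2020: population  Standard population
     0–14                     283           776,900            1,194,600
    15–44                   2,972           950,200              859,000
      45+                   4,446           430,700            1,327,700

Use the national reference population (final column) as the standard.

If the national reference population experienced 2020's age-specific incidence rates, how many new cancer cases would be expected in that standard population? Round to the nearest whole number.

Age-specific rates per 100,000 for 2020: 36.43, 312.78, 1032.27.
Expected new cancer cases = Σ (standard pop × age-specific rate ÷ 100,000)
= 1,194,600×36.43/100,000 + 859,000×312.78/100,000 + 1,327,700×1032.27/100,000
= 435.15 + 2686.75 + 13705.49 = 16827.39.

16827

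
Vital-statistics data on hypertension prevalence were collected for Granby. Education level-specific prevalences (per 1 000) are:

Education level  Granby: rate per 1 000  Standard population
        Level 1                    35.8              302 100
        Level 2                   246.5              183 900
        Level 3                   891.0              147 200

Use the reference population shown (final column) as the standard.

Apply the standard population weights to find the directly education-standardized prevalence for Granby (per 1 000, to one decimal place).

Standard total = 633 200; weights = 0.4771, 0.2904, 0.2325.
Standardized rate: 0.4771×35.8 + 0.2904×246.5 + 0.2325×891.0 = 295.8018 per 1 000.

295.8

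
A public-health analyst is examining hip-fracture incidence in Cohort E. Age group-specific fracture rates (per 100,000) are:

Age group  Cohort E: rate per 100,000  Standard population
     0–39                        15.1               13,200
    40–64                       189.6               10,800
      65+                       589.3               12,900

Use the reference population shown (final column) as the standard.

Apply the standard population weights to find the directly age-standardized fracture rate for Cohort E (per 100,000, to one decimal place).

266.9

Standard total = 36,900; weights = 0.3577, 0.2927, 0.3496.
Standardized rate: 0.3577×15.1 + 0.2927×189.6 + 0.3496×589.3 = 266.9098 per 100,000.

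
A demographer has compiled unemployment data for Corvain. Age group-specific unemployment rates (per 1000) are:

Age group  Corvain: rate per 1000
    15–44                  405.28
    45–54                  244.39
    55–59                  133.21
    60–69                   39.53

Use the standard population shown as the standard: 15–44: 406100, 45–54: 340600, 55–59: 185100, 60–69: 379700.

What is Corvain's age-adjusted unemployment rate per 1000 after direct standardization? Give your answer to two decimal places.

219.21

Standard total = 1311500; weights = 0.3096, 0.2597, 0.1411, 0.2895.
Standardized rate: 0.3096×405.28 + 0.2597×244.39 + 0.1411×133.21 + 0.2895×39.53 = 219.2071 per 1000.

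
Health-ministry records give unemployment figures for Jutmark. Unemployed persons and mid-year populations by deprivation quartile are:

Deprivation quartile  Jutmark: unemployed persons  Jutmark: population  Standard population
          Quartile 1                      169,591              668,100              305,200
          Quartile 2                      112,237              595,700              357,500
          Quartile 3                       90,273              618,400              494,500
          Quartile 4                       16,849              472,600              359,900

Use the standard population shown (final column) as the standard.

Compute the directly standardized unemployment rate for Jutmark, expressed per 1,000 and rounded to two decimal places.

Deprivation-specific rates per 1,000 for Jutmark: 253.841, 188.412, 145.978, 35.652.
Standard total = 1,517,100; weights = 0.2012, 0.2356, 0.3260, 0.2372.
Standardized rate: 0.2012×253.841 + 0.2356×188.412 + 0.3260×145.978 + 0.2372×35.652 = 151.5041 per 1,000.

151.50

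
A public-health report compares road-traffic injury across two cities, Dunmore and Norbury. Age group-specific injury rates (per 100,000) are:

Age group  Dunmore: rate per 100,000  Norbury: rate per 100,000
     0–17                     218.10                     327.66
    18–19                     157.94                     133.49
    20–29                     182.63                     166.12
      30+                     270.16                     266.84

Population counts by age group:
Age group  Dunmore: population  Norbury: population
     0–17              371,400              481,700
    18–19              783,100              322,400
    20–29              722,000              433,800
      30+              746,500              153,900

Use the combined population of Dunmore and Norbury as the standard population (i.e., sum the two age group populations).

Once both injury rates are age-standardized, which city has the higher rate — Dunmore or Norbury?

Norbury

Combined standard total = 4,014,800; weights = 0.2125, 0.2754, 0.2879, 0.2243.
Dunmore: 0.2125×218.10 + 0.2754×157.94 + 0.2879×182.63 + 0.2243×270.16 = 202.9988 per 100,000.
Norbury: 0.2125×327.66 + 0.2754×133.49 + 0.2879×166.12 + 0.2243×266.84 = 214.0491 per 100,000.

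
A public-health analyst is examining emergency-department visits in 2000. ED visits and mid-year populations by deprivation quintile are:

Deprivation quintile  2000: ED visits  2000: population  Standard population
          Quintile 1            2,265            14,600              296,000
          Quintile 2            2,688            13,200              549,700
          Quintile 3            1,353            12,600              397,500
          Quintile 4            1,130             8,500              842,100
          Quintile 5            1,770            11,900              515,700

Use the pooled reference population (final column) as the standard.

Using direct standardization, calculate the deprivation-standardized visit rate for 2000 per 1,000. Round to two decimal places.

149.63

Deprivation-specific rates per 1,000 for 2000: 155.137, 203.636, 107.381, 132.941, 148.739.
Standard total = 2,601,000; weights = 0.1138, 0.2113, 0.1528, 0.3238, 0.1983.
Standardized rate: 0.1138×155.137 + 0.2113×203.636 + 0.1528×107.381 + 0.3238×132.941 + 0.1983×148.739 = 149.6340 per 1,000.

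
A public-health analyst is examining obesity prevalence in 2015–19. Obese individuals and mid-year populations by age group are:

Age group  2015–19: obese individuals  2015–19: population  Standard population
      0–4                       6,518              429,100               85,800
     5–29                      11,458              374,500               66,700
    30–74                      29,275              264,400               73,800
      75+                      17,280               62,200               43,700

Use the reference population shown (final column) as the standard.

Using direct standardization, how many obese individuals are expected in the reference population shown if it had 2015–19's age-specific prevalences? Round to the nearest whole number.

23656

Age-specific rates per 1,000 for 2015–19: 15.190, 30.595, 110.722, 277.814.
Expected obese individuals = Σ (standard pop × age-specific rate ÷ 1,000)
= 85,800×15.190/1,000 + 66,700×30.595/1,000 + 73,800×110.722/1,000 + 43,700×277.814/1,000
= 1303.30 + 2040.72 + 8171.31 + 12140.45 = 23655.78.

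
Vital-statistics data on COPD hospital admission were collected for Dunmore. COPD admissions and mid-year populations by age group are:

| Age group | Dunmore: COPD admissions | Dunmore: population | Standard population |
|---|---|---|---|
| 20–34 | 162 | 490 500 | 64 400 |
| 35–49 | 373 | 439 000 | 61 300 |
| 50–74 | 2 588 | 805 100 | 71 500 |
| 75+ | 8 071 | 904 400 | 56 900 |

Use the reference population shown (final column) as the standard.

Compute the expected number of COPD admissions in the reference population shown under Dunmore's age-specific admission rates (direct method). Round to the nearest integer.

811

Age-specific rates per 10 000 for Dunmore: 3.30, 8.50, 32.15, 89.24.
Expected COPD admissions = Σ (standard pop × age-specific rate ÷ 10 000)
= 64 400×3.30/10 000 + 61 300×8.50/10 000 + 71 500×32.15/10 000 + 56 900×89.24/10 000
= 21.27 + 52.08 + 229.84 + 507.78 = 810.98.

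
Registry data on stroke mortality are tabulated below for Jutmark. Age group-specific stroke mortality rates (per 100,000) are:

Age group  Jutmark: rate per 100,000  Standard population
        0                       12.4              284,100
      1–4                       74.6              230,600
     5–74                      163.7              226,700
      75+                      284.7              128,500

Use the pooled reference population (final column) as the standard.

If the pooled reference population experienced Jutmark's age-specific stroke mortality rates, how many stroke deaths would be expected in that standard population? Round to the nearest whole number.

Expected stroke deaths = Σ (standard pop × age-specific rate ÷ 100,000)
= 284,100×12.4/100,000 + 230,600×74.6/100,000 + 226,700×163.7/100,000 + 128,500×284.7/100,000
= 35.23 + 172.03 + 371.11 + 365.84 = 944.20.

944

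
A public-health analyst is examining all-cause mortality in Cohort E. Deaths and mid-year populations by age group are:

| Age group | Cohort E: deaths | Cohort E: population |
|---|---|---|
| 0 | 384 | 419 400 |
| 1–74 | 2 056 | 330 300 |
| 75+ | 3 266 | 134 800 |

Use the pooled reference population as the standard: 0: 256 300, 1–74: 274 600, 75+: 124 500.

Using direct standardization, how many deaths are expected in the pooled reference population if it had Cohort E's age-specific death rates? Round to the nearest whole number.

Age-specific rates per 100 000 for Cohort E: 91.56, 622.46, 2422.85.
Expected deaths = Σ (standard pop × age-specific rate ÷ 100 000)
= 256 300×91.56/100 000 + 274 600×622.46/100 000 + 124 500×2422.85/100 000
= 234.67 + 1709.29 + 3016.45 = 4960.40.

4960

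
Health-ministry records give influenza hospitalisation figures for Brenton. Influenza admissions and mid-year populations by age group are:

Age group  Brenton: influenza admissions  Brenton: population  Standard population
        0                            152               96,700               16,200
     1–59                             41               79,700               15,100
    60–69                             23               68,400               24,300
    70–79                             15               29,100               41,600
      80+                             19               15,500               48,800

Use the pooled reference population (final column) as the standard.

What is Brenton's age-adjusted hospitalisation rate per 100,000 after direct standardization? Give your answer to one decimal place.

Age-specific rates per 100,000 for Brenton: 157.19, 51.44, 33.63, 51.55, 122.58.
Standard total = 146,000; weights = 0.1110, 0.1034, 0.1664, 0.2849, 0.3342.
Standardized rate: 0.1110×157.19 + 0.1034×51.44 + 0.1664×33.63 + 0.2849×51.55 + 0.3342×122.58 = 84.0177 per 100,000.

84.0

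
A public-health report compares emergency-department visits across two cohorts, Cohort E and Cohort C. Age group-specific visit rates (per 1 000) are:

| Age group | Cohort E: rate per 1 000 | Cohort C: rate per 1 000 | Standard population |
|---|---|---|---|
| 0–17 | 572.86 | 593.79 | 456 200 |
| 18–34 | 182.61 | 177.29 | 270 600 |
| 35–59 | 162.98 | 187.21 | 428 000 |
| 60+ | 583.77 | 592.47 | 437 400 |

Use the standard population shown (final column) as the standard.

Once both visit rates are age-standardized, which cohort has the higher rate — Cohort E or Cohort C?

Standard total = 1 592 200; weights = 0.2865, 0.1700, 0.2688, 0.2747.
Cohort E: 0.2865×572.86 + 0.1700×182.61 + 0.2688×162.98 + 0.2747×583.77 = 399.3527 per 1 000.
Cohort C: 0.2865×593.79 + 0.1700×177.29 + 0.2688×187.21 + 0.2747×592.47 = 413.3488 per 1 000.

Cohort C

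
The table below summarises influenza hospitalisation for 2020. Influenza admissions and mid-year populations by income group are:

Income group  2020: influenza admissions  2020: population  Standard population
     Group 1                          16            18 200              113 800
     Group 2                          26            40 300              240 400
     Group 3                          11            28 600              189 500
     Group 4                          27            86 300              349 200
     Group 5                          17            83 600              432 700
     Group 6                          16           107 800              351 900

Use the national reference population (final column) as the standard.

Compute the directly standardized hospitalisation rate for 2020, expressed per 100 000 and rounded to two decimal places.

34.43

Income-specific rates per 100 000 for 2020: 87.91, 64.52, 38.46, 31.29, 20.33, 14.84.
Standard total = 1 677 500; weights = 0.0678, 0.1433, 0.1130, 0.2082, 0.2579, 0.2098.
Standardized rate: 0.0678×87.91 + 0.1433×64.52 + 0.1130×38.46 + 0.2082×31.29 + 0.2579×20.33 + 0.2098×14.84 = 34.4260 per 100 000.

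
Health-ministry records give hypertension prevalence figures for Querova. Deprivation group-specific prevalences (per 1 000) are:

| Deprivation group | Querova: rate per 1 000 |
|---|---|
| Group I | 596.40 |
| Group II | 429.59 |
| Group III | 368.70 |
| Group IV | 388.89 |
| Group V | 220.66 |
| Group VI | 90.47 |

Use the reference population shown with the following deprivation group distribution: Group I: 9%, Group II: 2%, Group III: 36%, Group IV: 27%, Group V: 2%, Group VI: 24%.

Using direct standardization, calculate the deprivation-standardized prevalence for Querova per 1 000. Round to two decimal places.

326.13

Standard weights: 0.09, 0.02, 0.36, 0.27, 0.02, 0.24.
Standardized rate: 0.0900×596.40 + 0.0200×429.59 + 0.3600×368.70 + 0.2700×388.89 + 0.0200×220.66 + 0.2400×90.47 = 326.1261 per 1 000.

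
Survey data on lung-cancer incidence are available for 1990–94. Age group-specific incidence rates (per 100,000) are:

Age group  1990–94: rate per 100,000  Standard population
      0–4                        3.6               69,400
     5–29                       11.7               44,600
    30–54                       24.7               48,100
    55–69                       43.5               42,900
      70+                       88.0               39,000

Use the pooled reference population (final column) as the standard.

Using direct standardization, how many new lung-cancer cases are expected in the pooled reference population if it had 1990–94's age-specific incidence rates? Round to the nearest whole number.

73

Expected new lung-cancer cases = Σ (standard pop × age-specific rate ÷ 100,000)
= 69,400×3.6/100,000 + 44,600×11.7/100,000 + 48,100×24.7/100,000 + 42,900×43.5/100,000 + 39,000×88.0/100,000
= 2.50 + 5.22 + 11.88 + 18.66 + 34.32 = 72.58.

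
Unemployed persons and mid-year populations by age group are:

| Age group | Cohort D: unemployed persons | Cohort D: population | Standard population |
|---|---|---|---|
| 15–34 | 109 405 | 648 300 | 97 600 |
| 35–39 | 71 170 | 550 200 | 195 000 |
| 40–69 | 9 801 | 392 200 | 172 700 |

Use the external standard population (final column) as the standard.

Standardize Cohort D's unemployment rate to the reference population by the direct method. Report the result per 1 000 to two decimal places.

98.88

Age-specific rates per 1 000 for Cohort D: 168.757, 129.353, 24.990.
Standard total = 465 300; weights = 0.2098, 0.4191, 0.3712.
Standardized rate: 0.2098×168.757 + 0.4191×129.353 + 0.3712×24.990 = 98.8829 per 1 000.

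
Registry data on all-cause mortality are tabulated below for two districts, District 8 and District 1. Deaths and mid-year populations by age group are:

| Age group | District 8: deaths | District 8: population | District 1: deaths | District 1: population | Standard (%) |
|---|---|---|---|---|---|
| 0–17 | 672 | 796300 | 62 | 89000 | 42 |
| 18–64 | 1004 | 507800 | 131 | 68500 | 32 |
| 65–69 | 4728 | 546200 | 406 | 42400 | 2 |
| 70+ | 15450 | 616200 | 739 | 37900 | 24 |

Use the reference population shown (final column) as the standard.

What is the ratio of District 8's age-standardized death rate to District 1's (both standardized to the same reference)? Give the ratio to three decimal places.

Age-specific rates per 1000 for District 8: 0.844, 1.977, 8.656, 25.073.
For District 1: 0.697, 1.912, 9.575, 19.499.
Standard weights: 0.42, 0.32, 0.02, 0.24.
District 8: 0.4200×0.844 + 0.3200×1.977 + 0.0200×8.656 + 0.2400×25.073 = 7.1778 per 1000.
District 1: 0.4200×0.697 + 0.3200×1.912 + 0.0200×9.575 + 0.2400×19.499 = 5.7757 per 1000.
Ratio = 7.1778 ÷ 5.7757 = 1.24274.

1.243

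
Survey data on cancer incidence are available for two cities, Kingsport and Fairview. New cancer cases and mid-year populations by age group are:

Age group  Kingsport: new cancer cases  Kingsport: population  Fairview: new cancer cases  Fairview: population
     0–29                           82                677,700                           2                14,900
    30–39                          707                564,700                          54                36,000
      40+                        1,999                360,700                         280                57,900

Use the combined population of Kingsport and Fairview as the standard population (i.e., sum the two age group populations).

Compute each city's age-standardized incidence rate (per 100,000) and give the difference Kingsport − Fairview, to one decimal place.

8.0

Age-specific rates per 100,000 for Kingsport: 12.10, 125.20, 554.20.
For Fairview: 13.42, 150.00, 483.59.
Combined standard total = 1,711,900; weights = 0.4046, 0.3509, 0.2445.
Kingsport: 0.4046×12.10 + 0.3509×125.20 + 0.2445×554.20 = 184.3423 per 100,000.
Fairview: 0.4046×13.42 + 0.3509×150.00 + 0.2445×483.59 = 176.3149 per 100,000.
Difference = 184.3423 − 176.3149 = 8.0275.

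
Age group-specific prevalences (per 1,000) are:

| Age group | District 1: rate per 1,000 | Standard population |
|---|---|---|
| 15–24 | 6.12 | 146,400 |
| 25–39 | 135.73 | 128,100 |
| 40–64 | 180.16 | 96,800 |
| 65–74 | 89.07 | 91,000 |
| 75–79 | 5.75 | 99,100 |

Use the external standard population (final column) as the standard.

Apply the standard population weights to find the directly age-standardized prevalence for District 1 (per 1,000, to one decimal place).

Standard total = 561,400; weights = 0.2608, 0.2282, 0.1724, 0.1621, 0.1765.
Standardized rate: 0.2608×6.12 + 0.2282×135.73 + 0.1724×180.16 + 0.1621×89.07 + 0.1765×5.75 = 79.0838 per 1,000.

79.1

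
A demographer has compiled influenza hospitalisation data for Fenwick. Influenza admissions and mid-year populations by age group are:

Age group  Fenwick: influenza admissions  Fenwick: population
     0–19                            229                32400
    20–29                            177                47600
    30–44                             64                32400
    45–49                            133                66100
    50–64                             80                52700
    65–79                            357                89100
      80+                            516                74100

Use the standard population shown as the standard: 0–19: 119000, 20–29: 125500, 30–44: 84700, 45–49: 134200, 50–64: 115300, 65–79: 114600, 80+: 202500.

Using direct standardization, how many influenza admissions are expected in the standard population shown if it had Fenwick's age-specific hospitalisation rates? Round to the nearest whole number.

Age-specific rates per 100000 for Fenwick: 706.79, 371.85, 197.53, 201.21, 151.80, 400.67, 696.36.
Expected influenza admissions = Σ (standard pop × age-specific rate ÷ 100000)
= 119000×706.79/100000 + 125500×371.85/100000 + 84700×197.53/100000 + 134200×201.21/100000 + 115300×151.80/100000 + 114600×400.67/100000 + 202500×696.36/100000
= 841.08 + 466.67 + 167.31 + 270.02 + 175.03 + 459.17 + 1410.12 = 3789.40.

3789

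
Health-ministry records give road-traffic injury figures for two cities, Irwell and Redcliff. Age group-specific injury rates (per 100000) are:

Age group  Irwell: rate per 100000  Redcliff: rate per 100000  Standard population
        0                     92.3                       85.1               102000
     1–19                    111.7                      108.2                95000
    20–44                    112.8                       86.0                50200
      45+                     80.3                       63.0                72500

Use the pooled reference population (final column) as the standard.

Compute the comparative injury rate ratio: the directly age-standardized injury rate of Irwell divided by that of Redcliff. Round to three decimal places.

Standard total = 319700; weights = 0.3190, 0.2972, 0.1570, 0.2268.
Irwell: 0.3190×92.3 + 0.2972×111.7 + 0.1570×112.8 + 0.2268×80.3 = 98.5624 per 100000.
Redcliff: 0.3190×85.1 + 0.2972×108.2 + 0.1570×86.0 + 0.2268×63.0 = 87.0938 per 100000.
Ratio = 98.5624 ÷ 87.0938 = 1.13168.

1.132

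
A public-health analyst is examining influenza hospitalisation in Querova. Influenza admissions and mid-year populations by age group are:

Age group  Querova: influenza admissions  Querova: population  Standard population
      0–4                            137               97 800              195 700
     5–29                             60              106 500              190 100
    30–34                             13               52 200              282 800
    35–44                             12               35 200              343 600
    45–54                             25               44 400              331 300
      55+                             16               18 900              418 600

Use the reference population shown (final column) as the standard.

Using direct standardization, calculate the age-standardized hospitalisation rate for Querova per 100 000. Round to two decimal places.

Age-specific rates per 100 000 for Querova: 140.08, 56.34, 24.90, 34.09, 56.31, 84.66.
Standard total = 1 762 100; weights = 0.1111, 0.1079, 0.1605, 0.1950, 0.1880, 0.2376.
Standardized rate: 0.1111×140.08 + 0.1079×56.34 + 0.1605×24.90 + 0.1950×34.09 + 0.1880×56.31 + 0.2376×84.66 = 62.9770 per 100 000.

62.98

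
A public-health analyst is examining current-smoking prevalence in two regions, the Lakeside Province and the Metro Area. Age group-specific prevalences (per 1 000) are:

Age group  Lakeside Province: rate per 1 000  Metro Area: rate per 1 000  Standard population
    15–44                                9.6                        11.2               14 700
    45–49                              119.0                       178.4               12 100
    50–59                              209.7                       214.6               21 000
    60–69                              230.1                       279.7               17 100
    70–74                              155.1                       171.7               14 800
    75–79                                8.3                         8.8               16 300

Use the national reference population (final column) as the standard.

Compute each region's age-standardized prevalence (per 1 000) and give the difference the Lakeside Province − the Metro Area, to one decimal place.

Standard total = 96 000; weights = 0.1531, 0.1260, 0.2188, 0.1781, 0.1542, 0.1698.
The Lakeside Province: 0.1531×9.6 + 0.1260×119.0 + 0.2188×209.7 + 0.1781×230.1 + 0.1542×155.1 + 0.1698×8.3 = 128.6479 per 1 000.
The Metro Area: 0.1531×11.2 + 0.1260×178.4 + 0.2188×214.6 + 0.1781×279.7 + 0.1542×171.7 + 0.1698×8.8 = 148.9307 per 1 000.
Difference = 128.6479 − 148.9307 = -20.2828.

-20.3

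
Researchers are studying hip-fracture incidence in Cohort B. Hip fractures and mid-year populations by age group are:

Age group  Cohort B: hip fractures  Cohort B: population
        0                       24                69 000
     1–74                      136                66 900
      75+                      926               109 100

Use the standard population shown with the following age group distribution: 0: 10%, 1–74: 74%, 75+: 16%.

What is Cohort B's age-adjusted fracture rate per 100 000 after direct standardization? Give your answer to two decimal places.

289.71

Age-specific rates per 100 000 for Cohort B: 34.78, 203.29, 848.76.
Standard weights: 0.10, 0.74, 0.16.
Standardized rate: 0.1000×34.78 + 0.7400×203.29 + 0.1600×848.76 = 289.7138 per 100 000.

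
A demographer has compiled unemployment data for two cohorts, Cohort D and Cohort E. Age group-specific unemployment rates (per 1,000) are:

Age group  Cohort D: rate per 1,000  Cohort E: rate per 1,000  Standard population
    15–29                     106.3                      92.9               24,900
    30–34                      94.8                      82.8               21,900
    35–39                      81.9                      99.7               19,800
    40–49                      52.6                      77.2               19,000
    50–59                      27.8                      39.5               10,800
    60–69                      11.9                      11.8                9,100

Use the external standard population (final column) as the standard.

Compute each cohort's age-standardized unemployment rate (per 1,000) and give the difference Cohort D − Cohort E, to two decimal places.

Standard total = 105,500; weights = 0.2360, 0.2076, 0.1877, 0.1801, 0.1024, 0.0863.
Cohort D: 0.2360×106.3 + 0.2076×94.8 + 0.1877×81.9 + 0.1801×52.6 + 0.1024×27.8 + 0.0863×11.9 = 73.4838 per 1,000.
Cohort E: 0.2360×92.9 + 0.2076×82.8 + 0.1877×99.7 + 0.1801×77.2 + 0.1024×39.5 + 0.0863×11.8 = 76.7902 per 1,000.
Difference = 73.4838 − 76.7902 = -3.3064.

-3.31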